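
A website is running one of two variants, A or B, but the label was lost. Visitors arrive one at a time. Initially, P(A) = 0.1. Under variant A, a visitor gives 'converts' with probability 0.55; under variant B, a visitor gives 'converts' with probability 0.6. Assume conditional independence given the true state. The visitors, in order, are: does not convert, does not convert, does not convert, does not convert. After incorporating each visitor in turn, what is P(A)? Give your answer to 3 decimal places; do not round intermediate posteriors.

Each posterior becomes the prior for the next update.
After 'does not convert': P(A) = 0.45·0.1000 / (0.45·0.1000 + 0.4·0.9000) ≈ 0.1111
After 'does not convert': P(A) = 0.45·0.1111 / (0.45·0.1111 + 0.4·0.8889) ≈ 0.1233
After 'does not convert': P(A) = 0.45·0.1233 / (0.45·0.1233 + 0.4·0.8767) ≈ 0.1366
After 'does not convert': P(A) = 0.45·0.1366 / (0.45·0.1366 + 0.4·0.8634) ≈ 0.1511

0.151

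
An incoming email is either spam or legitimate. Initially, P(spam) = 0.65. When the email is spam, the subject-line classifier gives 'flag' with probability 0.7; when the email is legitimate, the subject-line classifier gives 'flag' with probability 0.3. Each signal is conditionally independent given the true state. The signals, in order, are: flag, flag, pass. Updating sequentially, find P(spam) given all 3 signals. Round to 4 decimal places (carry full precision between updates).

Apply Bayes' rule sequentially, carrying P(spam) forward.
After 'flag': P(spam) = 0.7·0.6500 / (0.7·0.6500 + 0.3·0.3500) ≈ 0.8125
After 'flag': P(spam) = 0.7·0.8125 / (0.7·0.8125 + 0.3·0.1875) ≈ 0.9100
After 'pass': P(spam) = 0.3·0.9100 / (0.3·0.9100 + 0.7·0.0900) ≈ 0.8125

0.8125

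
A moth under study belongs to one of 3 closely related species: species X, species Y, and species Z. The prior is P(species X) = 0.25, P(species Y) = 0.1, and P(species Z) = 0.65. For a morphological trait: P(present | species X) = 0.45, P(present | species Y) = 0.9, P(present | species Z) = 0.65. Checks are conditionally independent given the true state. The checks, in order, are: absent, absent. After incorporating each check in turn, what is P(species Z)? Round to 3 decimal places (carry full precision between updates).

0.510

After 'absent': normaliser = 0.55·0.2500 + 0.1·0.1000 + 0.35·0.6500; P(species X) ≈ 0.3667, P(species Y) ≈ 0.0267, P(species Z) ≈ 0.6067
After 'absent': normaliser = 0.55·0.3667 + 0.1·0.0267 + 0.35·0.6067; P(species X) ≈ 0.4840, P(species Y) ≈ 0.0064, P(species Z) ≈ 0.5096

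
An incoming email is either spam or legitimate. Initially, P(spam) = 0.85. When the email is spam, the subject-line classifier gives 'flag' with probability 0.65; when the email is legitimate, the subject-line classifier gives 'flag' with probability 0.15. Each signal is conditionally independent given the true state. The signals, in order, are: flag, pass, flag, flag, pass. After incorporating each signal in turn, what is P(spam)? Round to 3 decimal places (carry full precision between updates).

After 'flag': P(spam) = 0.65·0.8500 / (0.65·0.8500 + 0.15·0.1500) ≈ 0.9609
After 'pass': P(spam) = 0.35·0.9609 / (0.35·0.9609 + 0.85·0.0391) ≈ 0.9100
After 'flag': P(spam) = 0.65·0.9100 / (0.65·0.9100 + 0.15·0.0900) ≈ 0.9777
After 'flag': P(spam) = 0.65·0.9777 / (0.65·0.9777 + 0.15·0.0223) ≈ 0.9948
After 'pass': P(spam) = 0.35·0.9948 / (0.35·0.9948 + 0.85·0.0052) ≈ 0.9874

0.987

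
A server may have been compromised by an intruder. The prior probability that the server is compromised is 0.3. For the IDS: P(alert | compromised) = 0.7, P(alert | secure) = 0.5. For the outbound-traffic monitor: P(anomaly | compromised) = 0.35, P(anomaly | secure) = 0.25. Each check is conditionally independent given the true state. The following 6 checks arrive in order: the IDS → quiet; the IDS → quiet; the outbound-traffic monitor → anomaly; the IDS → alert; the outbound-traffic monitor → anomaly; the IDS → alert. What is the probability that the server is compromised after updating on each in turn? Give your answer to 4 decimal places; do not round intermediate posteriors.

0.3721

After the IDS='quiet': P(compromised) = 0.3·0.3000 / (0.3·0.3000 + 0.5·0.7000) ≈ 0.2045
After the IDS='quiet': P(compromised) = 0.3·0.2045 / (0.3·0.2045 + 0.5·0.7955) ≈ 0.1337
After the outbound-traffic monitor='anomaly': P(compromised) = 0.35·0.1337 / (0.35·0.1337 + 0.25·0.8663) ≈ 0.1776
After the IDS='alert': P(compromised) = 0.7·0.1776 / (0.7·0.1776 + 0.5·0.8224) ≈ 0.2322
After the outbound-traffic monitor='anomaly': P(compromised) = 0.35·0.2322 / (0.35·0.2322 + 0.25·0.7678) ≈ 0.2974
After the IDS='alert': P(compromised) = 0.7·0.2974 / (0.7·0.2974 + 0.5·0.7026) ≈ 0.3721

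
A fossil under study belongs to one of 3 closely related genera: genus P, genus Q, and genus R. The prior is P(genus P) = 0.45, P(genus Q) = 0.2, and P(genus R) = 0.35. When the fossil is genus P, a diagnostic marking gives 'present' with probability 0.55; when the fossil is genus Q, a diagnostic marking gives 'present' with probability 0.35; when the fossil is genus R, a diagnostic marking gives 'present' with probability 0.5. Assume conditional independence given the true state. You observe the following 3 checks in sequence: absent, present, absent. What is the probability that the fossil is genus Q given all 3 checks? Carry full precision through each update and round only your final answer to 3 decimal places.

0.240

Apply Bayes' rule sequentially, carrying P(genus Q) forward.
After 'absent': normaliser = 0.45·0.4500 + 0.65·0.2000 + 0.5·0.3500; P(genus P) ≈ 0.3990, P(genus Q) ≈ 0.2562, P(genus R) ≈ 0.3448
After 'present': normaliser = 0.55·0.3990 + 0.35·0.2562 + 0.5·0.3448; P(genus P) ≈ 0.4558, P(genus Q) ≈ 0.1862, P(genus R) ≈ 0.3581
After 'absent': normaliser = 0.45·0.4558 + 0.65·0.1862 + 0.5·0.3581; P(genus P) ≈ 0.4060, P(genus Q) ≈ 0.2396, P(genus R) ≈ 0.3544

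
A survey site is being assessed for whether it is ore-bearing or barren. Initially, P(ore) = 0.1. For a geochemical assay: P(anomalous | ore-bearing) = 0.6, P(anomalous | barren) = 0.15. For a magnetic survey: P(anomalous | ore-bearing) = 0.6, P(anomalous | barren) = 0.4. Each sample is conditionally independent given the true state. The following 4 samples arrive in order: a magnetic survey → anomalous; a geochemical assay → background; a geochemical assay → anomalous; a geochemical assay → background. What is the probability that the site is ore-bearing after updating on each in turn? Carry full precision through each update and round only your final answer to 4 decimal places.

After a magnetic survey='anomalous': P(ore) = 0.6·0.1000 / (0.6·0.1000 + 0.4·0.9000) ≈ 0.1429
After a geochemical assay='background': P(ore) = 0.4·0.1429 / (0.4·0.1429 + 0.85·0.8571) ≈ 0.0727
After a geochemical assay='anomalous': P(ore) = 0.6·0.0727 / (0.6·0.0727 + 0.15·0.9273) ≈ 0.2388
After a geochemical assay='background': P(ore) = 0.4·0.2388 / (0.4·0.2388 + 0.85·0.7612) ≈ 0.1286

0.1286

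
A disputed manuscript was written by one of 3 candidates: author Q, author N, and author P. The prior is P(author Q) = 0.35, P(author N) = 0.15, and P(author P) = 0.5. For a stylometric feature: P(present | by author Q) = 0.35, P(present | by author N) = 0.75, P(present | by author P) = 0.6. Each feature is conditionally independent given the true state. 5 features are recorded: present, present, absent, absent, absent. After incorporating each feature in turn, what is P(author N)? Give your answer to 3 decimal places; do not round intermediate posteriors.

0.054

After 'present': normaliser = 0.35·0.3500 + 0.75·0.1500 + 0.6·0.5000; P(author Q) ≈ 0.2290, P(author N) ≈ 0.2103, P(author P) ≈ 0.5607
After 'present': normaliser = 0.35·0.2290 + 0.75·0.2103 + 0.6·0.5607; P(author Q) ≈ 0.1395, P(author N) ≈ 0.2746, P(author P) ≈ 0.5858
After 'absent': normaliser = 0.65·0.1395 + 0.25·0.2746 + 0.4·0.5858; P(author Q) ≈ 0.2304, P(author N) ≈ 0.1744, P(author P) ≈ 0.5952
After 'absent': normaliser = 0.65·0.2304 + 0.25·0.1744 + 0.4·0.5952; P(author Q) ≈ 0.3471, P(author N) ≈ 0.1010, P(author P) ≈ 0.5518
After 'absent': normaliser = 0.65·0.3471 + 0.25·0.1010 + 0.4·0.5518; P(author Q) ≈ 0.4784, P(author N) ≈ 0.0536, P(author P) ≈ 0.4680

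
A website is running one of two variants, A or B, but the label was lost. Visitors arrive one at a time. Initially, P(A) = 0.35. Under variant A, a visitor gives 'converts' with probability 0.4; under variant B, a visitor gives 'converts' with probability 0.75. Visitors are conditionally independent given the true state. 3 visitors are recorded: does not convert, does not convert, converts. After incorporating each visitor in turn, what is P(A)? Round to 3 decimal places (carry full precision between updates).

0.623

Each posterior becomes the prior for the next update.
After 'does not convert': P(A) = 0.6·0.3500 / (0.6·0.3500 + 0.25·0.6500) ≈ 0.5638
After 'does not convert': P(A) = 0.6·0.5638 / (0.6·0.5638 + 0.25·0.4362) ≈ 0.7562
After 'converts': P(A) = 0.4·0.7562 / (0.4·0.7562 + 0.75·0.2438) ≈ 0.6232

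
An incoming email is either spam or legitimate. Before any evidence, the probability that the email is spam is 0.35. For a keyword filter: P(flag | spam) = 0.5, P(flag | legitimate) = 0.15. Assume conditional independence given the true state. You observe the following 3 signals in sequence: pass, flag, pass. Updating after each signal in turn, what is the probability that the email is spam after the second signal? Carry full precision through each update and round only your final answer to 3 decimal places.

0.514

After 'pass': P(spam) = 0.5·0.3500 / (0.5·0.3500 + 0.85·0.6500) ≈ 0.2405
After 'flag': P(spam) = 0.5·0.2405 / (0.5·0.2405 + 0.15·0.7595) ≈ 0.5136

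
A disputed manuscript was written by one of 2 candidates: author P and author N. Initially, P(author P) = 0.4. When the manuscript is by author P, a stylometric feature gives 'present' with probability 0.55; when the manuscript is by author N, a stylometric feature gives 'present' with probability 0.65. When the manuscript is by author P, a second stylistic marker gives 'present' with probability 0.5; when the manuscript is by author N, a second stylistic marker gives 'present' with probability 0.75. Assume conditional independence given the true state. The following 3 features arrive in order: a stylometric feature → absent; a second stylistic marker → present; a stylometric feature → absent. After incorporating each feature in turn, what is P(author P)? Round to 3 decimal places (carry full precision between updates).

0.424

After a stylometric feature='absent': P(author P) = 0.45·0.4000 / (0.45·0.4000 + 0.35·0.6000) ≈ 0.4615
After a second stylistic marker='present': P(author P) = 0.5·0.4615 / (0.5·0.4615 + 0.75·0.5385) ≈ 0.3636
After a stylometric feature='absent': P(author P) = 0.45·0.3636 / (0.45·0.3636 + 0.35·0.6364) ≈ 0.4235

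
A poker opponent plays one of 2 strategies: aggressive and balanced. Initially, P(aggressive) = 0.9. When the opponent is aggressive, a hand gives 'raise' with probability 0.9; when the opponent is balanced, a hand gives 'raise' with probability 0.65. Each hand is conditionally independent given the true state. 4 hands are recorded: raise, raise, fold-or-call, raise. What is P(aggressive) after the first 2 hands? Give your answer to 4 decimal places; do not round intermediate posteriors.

0.9452

After 'raise': P(aggressive) = 0.9·0.9000 / (0.9·0.9000 + 0.65·0.1000) ≈ 0.9257
After 'raise': P(aggressive) = 0.9·0.9257 / (0.9·0.9257 + 0.65·0.0743) ≈ 0.9452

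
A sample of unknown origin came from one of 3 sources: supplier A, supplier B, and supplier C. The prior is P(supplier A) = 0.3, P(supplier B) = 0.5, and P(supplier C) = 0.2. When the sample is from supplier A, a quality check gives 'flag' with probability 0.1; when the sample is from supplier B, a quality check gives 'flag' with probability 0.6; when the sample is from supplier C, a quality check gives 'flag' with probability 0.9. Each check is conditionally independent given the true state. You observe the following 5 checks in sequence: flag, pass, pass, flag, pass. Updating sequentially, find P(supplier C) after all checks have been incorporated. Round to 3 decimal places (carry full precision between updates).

0.012

Apply Bayes' rule sequentially, carrying P(supplier C) forward.
After 'flag': normaliser = 0.1·0.3000 + 0.6·0.5000 + 0.9·0.2000; P(supplier A) ≈ 0.0588, P(supplier B) ≈ 0.5882, P(supplier C) ≈ 0.3529
After 'pass': normaliser = 0.9·0.0588 + 0.4·0.5882 + 0.1·0.3529; P(supplier A) ≈ 0.1636, P(supplier B) ≈ 0.7273, P(supplier C) ≈ 0.1091
After 'pass': normaliser = 0.9·0.1636 + 0.4·0.7273 + 0.1·0.1091; P(supplier A) ≈ 0.3279, P(supplier B) ≈ 0.6478, P(supplier C) ≈ 0.0243
After 'flag': normaliser = 0.1·0.3279 + 0.6·0.6478 + 0.9·0.0243; P(supplier A) ≈ 0.0740, P(supplier B) ≈ 0.8767, P(supplier C) ≈ 0.0493
After 'pass': normaliser = 0.9·0.0740 + 0.4·0.8767 + 0.1·0.0493; P(supplier A) ≈ 0.1577, P(supplier B) ≈ 0.8306, P(supplier C) ≈ 0.0117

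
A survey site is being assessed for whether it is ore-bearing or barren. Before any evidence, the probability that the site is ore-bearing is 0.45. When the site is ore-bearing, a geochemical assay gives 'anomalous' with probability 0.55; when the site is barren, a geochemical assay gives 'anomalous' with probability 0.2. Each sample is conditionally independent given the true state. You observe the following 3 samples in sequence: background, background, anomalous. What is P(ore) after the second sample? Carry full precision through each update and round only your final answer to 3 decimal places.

Each posterior becomes the prior for the next update.
After 'background': P(ore) = 0.45·0.4500 / (0.45·0.4500 + 0.8·0.5500) ≈ 0.3152
After 'background': P(ore) = 0.45·0.3152 / (0.45·0.3152 + 0.8·0.6848) ≈ 0.2056

0.206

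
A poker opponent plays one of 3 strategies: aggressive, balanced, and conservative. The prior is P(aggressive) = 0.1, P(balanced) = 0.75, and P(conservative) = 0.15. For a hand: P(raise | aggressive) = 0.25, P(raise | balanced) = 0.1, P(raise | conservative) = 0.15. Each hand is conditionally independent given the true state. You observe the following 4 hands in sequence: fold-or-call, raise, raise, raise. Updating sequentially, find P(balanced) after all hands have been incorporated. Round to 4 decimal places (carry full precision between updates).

After 'fold-or-call': normaliser = 0.75·0.1000 + 0.9·0.7500 + 0.85·0.1500; P(aggressive) ≈ 0.0855, P(balanced) ≈ 0.7692, P(conservative) ≈ 0.1453
After 'raise': normaliser = 0.25·0.0855 + 0.1·0.7692 + 0.15·0.1453; P(aggressive) ≈ 0.1779, P(balanced) ≈ 0.6406, P(conservative) ≈ 0.1815
After 'raise': normaliser = 0.25·0.1779 + 0.1·0.6406 + 0.15·0.1815; P(aggressive) ≈ 0.3277, P(balanced) ≈ 0.4718, P(conservative) ≈ 0.2005
After 'raise': normaliser = 0.25·0.3277 + 0.1·0.4718 + 0.15·0.2005; P(aggressive) ≈ 0.5146, P(balanced) ≈ 0.2964, P(conservative) ≈ 0.1890

0.2964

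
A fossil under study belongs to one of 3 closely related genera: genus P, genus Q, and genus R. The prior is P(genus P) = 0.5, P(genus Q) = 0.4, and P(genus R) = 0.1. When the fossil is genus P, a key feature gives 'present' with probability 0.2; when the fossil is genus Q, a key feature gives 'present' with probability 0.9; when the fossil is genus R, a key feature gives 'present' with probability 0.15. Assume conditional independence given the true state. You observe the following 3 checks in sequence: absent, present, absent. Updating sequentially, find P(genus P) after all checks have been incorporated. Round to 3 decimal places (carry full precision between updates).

Each posterior becomes the prior for the next update.
After 'absent': normaliser = 0.8·0.5000 + 0.1·0.4000 + 0.85·0.1000; P(genus P) ≈ 0.7619, P(genus Q) ≈ 0.0762, P(genus R) ≈ 0.1619
After 'present': normaliser = 0.2·0.7619 + 0.9·0.0762 + 0.15·0.1619; P(genus P) ≈ 0.6214, P(genus Q) ≈ 0.2796, P(genus R) ≈ 0.0990
After 'absent': normaliser = 0.8·0.6214 + 0.1·0.2796 + 0.85·0.0990; P(genus P) ≈ 0.8159, P(genus Q) ≈ 0.0459, P(genus R) ≈ 0.1382

0.816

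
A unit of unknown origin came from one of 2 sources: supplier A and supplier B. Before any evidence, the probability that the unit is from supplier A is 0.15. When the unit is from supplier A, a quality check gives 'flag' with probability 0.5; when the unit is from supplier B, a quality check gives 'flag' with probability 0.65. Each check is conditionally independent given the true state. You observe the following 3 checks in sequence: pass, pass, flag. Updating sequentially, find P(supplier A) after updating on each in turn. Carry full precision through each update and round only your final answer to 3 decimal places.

After 'pass': P(supplier A) = 0.5·0.1500 / (0.5·0.1500 + 0.35·0.8500) ≈ 0.2013
After 'pass': P(supplier A) = 0.5·0.2013 / (0.5·0.2013 + 0.35·0.7987) ≈ 0.2648
After 'flag': P(supplier A) = 0.5·0.2648 / (0.5·0.2648 + 0.65·0.7352) ≈ 0.2169

0.217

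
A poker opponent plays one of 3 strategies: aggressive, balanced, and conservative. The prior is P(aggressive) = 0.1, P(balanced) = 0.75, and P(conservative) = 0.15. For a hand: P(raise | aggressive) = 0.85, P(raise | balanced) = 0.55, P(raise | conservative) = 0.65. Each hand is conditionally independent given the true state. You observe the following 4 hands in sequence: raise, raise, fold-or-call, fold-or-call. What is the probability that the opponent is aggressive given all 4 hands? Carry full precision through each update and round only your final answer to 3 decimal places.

Each posterior becomes the prior for the next update.
After 'raise': normaliser = 0.85·0.1000 + 0.55·0.7500 + 0.65·0.1500; P(aggressive) ≈ 0.1429, P(balanced) ≈ 0.6933, P(conservative) ≈ 0.1639
After 'raise': normaliser = 0.85·0.1429 + 0.55·0.6933 + 0.65·0.1639; P(aggressive) ≈ 0.1993, P(balanced) ≈ 0.6259, P(conservative) ≈ 0.1748
After 'fold-or-call': normaliser = 0.15·0.1993 + 0.45·0.6259 + 0.35·0.1748; P(aggressive) ≈ 0.0802, P(balanced) ≈ 0.7556, P(conservative) ≈ 0.1642
After 'fold-or-call': normaliser = 0.15·0.0802 + 0.45·0.7556 + 0.35·0.1642; P(aggressive) ≈ 0.0294, P(balanced) ≈ 0.8303, P(conservative) ≈ 0.1403

0.029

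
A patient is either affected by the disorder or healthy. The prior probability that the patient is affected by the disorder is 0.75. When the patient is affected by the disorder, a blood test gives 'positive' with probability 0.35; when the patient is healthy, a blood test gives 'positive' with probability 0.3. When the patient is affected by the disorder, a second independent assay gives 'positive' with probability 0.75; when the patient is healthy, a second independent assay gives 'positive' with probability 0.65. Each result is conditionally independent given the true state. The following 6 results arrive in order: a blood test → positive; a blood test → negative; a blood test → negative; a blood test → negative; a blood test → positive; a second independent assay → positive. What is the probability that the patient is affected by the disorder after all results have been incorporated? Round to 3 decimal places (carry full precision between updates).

0.790

After a blood test='positive': P(affected) = 0.35·0.7500 / (0.35·0.7500 + 0.3·0.2500) ≈ 0.7778
After a blood test='negative': P(affected) = 0.65·0.7778 / (0.65·0.7778 + 0.7·0.2222) ≈ 0.7647
After a blood test='negative': P(affected) = 0.65·0.7647 / (0.65·0.7647 + 0.7·0.2353) ≈ 0.7511
After a blood test='negative': P(affected) = 0.65·0.7511 / (0.65·0.7511 + 0.7·0.2489) ≈ 0.7370
After a blood test='positive': P(affected) = 0.35·0.7370 / (0.35·0.7370 + 0.3·0.2630) ≈ 0.7658
After a second independent assay='positive': P(affected) = 0.75·0.7658 / (0.75·0.7658 + 0.65·0.2342) ≈ 0.7905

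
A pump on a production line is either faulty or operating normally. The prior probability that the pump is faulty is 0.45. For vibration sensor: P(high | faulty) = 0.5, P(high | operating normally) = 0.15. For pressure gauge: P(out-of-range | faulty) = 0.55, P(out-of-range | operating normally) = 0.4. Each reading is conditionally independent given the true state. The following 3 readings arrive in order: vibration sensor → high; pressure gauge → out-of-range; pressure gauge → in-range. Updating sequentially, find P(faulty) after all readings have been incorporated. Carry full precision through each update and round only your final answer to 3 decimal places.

0.738

After vibration sensor='high': P(faulty) = 0.5·0.4500 / (0.5·0.4500 + 0.15·0.5500) ≈ 0.7317
After pressure gauge='out-of-range': P(faulty) = 0.55·0.7317 / (0.55·0.7317 + 0.4·0.2683) ≈ 0.7895
After pressure gauge='in-range': P(faulty) = 0.45·0.7895 / (0.45·0.7895 + 0.6·0.2105) ≈ 0.7377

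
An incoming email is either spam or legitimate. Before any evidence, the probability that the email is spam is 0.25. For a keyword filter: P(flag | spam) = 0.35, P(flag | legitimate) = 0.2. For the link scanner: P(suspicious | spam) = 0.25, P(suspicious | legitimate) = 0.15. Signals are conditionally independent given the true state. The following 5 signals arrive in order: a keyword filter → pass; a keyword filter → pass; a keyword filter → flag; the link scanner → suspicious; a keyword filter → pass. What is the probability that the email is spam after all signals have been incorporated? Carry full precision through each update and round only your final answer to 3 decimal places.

After a keyword filter='pass': P(spam) = 0.65·0.2500 / (0.65·0.2500 + 0.8·0.7500) ≈ 0.2131
After a keyword filter='pass': P(spam) = 0.65·0.2131 / (0.65·0.2131 + 0.8·0.7869) ≈ 0.1804
After a keyword filter='flag': P(spam) = 0.35·0.1804 / (0.35·0.1804 + 0.2·0.8196) ≈ 0.2780
After the link scanner='suspicious': P(spam) = 0.25·0.2780 / (0.25·0.2780 + 0.15·0.7220) ≈ 0.3909
After a keyword filter='pass': P(spam) = 0.65·0.3909 / (0.65·0.3909 + 0.8·0.6091) ≈ 0.3427

0.343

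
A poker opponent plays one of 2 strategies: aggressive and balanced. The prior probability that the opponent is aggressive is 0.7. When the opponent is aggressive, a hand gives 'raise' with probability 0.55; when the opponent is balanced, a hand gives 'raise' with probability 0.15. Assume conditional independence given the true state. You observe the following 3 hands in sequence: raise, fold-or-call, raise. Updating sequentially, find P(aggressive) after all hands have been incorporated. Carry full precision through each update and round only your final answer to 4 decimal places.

0.9432

After 'raise': P(aggressive) = 0.55·0.7000 / (0.55·0.7000 + 0.15·0.3000) ≈ 0.8953
After 'fold-or-call': P(aggressive) = 0.45·0.8953 / (0.45·0.8953 + 0.85·0.1047) ≈ 0.8191
After 'raise': P(aggressive) = 0.55·0.8191 / (0.55·0.8191 + 0.15·0.1809) ≈ 0.9432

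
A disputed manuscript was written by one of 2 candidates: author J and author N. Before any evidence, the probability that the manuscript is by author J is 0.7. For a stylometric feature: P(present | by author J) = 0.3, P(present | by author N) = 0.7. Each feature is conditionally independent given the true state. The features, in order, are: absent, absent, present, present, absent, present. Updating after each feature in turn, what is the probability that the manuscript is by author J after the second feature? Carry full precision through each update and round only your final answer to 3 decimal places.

Each posterior becomes the prior for the next update.
After 'absent': P(author J) = 0.7·0.7000 / (0.7·0.7000 + 0.3·0.3000) ≈ 0.8448
After 'absent': P(author J) = 0.7·0.8448 / (0.7·0.8448 + 0.3·0.1552) ≈ 0.9270

0.927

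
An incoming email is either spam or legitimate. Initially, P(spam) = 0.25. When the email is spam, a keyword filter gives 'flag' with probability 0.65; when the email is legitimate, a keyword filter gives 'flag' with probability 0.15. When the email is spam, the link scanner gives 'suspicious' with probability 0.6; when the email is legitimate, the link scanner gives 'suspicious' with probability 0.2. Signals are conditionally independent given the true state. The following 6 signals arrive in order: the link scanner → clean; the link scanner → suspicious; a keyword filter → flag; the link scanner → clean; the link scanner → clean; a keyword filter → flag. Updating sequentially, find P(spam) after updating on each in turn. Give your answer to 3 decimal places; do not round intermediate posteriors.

0.701

Apply Bayes' rule sequentially, carrying P(spam) forward.
After the link scanner='clean': P(spam) = 0.4·0.2500 / (0.4·0.2500 + 0.8·0.7500) ≈ 0.1429
After the link scanner='suspicious': P(spam) = 0.6·0.1429 / (0.6·0.1429 + 0.2·0.8571) ≈ 0.3333
After a keyword filter='flag': P(spam) = 0.65·0.3333 / (0.65·0.3333 + 0.15·0.6667) ≈ 0.6842
After the link scanner='clean': P(spam) = 0.4·0.6842 / (0.4·0.6842 + 0.8·0.3158) ≈ 0.5200
After the link scanner='clean': P(spam) = 0.4·0.5200 / (0.4·0.5200 + 0.8·0.4800) ≈ 0.3514
After a keyword filter='flag': P(spam) = 0.65·0.3514 / (0.65·0.3514 + 0.15·0.6486) ≈ 0.7012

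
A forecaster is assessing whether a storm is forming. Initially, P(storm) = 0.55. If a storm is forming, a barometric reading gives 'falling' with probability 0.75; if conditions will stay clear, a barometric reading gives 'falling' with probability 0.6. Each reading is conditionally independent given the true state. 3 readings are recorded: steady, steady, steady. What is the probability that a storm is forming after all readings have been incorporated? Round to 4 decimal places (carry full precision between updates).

After 'steady': P(storm) = 0.25·0.5500 / (0.25·0.5500 + 0.4·0.4500) ≈ 0.4331
After 'steady': P(storm) = 0.25·0.4331 / (0.25·0.4331 + 0.4·0.5669) ≈ 0.3231
After 'steady': P(storm) = 0.25·0.3231 / (0.25·0.3231 + 0.4·0.6769) ≈ 0.2298

0.2298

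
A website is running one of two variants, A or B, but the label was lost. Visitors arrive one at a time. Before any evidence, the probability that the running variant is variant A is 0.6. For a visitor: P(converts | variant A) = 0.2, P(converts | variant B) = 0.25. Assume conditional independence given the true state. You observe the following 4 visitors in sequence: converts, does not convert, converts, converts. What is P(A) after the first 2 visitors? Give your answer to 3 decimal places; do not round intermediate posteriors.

After 'converts': P(A) = 0.2·0.6000 / (0.2·0.6000 + 0.25·0.4000) ≈ 0.5455
After 'does not convert': P(A) = 0.8·0.5455 / (0.8·0.5455 + 0.75·0.4545) ≈ 0.5614

0.561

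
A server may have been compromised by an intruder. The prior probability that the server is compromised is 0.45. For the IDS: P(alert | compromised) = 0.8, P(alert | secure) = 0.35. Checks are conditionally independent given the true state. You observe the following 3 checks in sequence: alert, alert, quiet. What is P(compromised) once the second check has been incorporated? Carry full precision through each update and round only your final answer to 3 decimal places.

0.810

After 'alert': P(compromised) = 0.8·0.4500 / (0.8·0.4500 + 0.35·0.5500) ≈ 0.6516
After 'alert': P(compromised) = 0.8·0.6516 / (0.8·0.6516 + 0.35·0.3484) ≈ 0.8104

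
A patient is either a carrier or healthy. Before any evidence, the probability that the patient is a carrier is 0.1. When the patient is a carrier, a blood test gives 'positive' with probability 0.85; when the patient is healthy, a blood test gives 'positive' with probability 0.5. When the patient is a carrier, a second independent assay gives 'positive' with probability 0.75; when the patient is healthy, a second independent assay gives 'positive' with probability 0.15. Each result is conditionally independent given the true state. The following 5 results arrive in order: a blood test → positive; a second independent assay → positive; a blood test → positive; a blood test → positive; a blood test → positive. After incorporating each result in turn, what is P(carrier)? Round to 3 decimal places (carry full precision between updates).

After a blood test='positive': P(carrier) = 0.85·0.1000 / (0.85·0.1000 + 0.5·0.9000) ≈ 0.1589
After a second independent assay='positive': P(carrier) = 0.75·0.1589 / (0.75·0.1589 + 0.15·0.8411) ≈ 0.4857
After a blood test='positive': P(carrier) = 0.85·0.4857 / (0.85·0.4857 + 0.5·0.5143) ≈ 0.6162
After a blood test='positive': P(carrier) = 0.85·0.6162 / (0.85·0.6162 + 0.5·0.3838) ≈ 0.7319
After a blood test='positive': P(carrier) = 0.85·0.7319 / (0.85·0.7319 + 0.5·0.2681) ≈ 0.8227

0.823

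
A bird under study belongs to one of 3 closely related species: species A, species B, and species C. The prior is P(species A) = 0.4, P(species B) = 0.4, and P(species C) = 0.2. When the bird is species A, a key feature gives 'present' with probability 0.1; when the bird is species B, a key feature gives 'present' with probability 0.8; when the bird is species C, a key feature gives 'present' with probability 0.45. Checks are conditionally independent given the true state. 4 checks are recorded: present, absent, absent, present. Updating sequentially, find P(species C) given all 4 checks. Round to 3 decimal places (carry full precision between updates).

After 'present': normaliser = 0.1·0.4000 + 0.8·0.4000 + 0.45·0.2000; P(species A) ≈ 0.0889, P(species B) ≈ 0.7111, P(species C) ≈ 0.2000
After 'absent': normaliser = 0.9·0.0889 + 0.2·0.7111 + 0.55·0.2000; P(species A) ≈ 0.2408, P(species B) ≈ 0.4281, P(species C) ≈ 0.3311
After 'absent': normaliser = 0.9·0.2408 + 0.2·0.4281 + 0.55·0.3311; P(species A) ≈ 0.4474, P(species B) ≈ 0.1767, P(species C) ≈ 0.3759
After 'present': normaliser = 0.1·0.4474 + 0.8·0.1767 + 0.45·0.3759; P(species A) ≈ 0.1259, P(species B) ≈ 0.3980, P(species C) ≈ 0.4761

0.476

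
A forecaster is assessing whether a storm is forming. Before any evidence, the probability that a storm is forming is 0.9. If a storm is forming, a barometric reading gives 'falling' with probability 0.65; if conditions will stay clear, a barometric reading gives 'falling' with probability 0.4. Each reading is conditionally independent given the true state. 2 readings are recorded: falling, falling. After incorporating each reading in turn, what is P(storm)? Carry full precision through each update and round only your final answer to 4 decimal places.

After 'falling': P(storm) = 0.65·0.9000 / (0.65·0.9000 + 0.4·0.1000) ≈ 0.9360
After 'falling': P(storm) = 0.65·0.9360 / (0.65·0.9360 + 0.4·0.0640) ≈ 0.9596

0.9596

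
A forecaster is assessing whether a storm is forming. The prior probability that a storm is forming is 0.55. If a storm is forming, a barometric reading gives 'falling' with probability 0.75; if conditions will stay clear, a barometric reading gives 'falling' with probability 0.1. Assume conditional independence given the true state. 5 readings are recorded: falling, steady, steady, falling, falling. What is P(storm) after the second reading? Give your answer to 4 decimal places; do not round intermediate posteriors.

Each posterior becomes the prior for the next update.
After 'falling': P(storm) = 0.75·0.5500 / (0.75·0.5500 + 0.1·0.4500) ≈ 0.9016
After 'steady': P(storm) = 0.25·0.9016 / (0.25·0.9016 + 0.9·0.0984) ≈ 0.7180

0.7180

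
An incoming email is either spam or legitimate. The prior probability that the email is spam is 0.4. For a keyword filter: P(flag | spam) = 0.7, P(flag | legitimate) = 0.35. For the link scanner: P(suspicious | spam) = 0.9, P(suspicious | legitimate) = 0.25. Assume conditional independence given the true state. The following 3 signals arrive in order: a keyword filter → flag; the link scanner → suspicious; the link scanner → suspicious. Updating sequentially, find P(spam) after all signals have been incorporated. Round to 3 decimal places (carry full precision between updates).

Each posterior becomes the prior for the next update.
After a keyword filter='flag': P(spam) = 0.7·0.4000 / (0.7·0.4000 + 0.35·0.6000) ≈ 0.5714
After the link scanner='suspicious': P(spam) = 0.9·0.5714 / (0.9·0.5714 + 0.25·0.4286) ≈ 0.8276
After the link scanner='suspicious': P(spam) = 0.9·0.8276 / (0.9·0.8276 + 0.25·0.1724) ≈ 0.9453

0.945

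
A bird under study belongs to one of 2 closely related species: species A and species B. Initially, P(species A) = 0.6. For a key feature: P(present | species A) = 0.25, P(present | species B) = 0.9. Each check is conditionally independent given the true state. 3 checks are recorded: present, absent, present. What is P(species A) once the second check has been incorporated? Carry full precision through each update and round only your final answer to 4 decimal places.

0.7576

After 'present': P(species A) = 0.25·0.6000 / (0.25·0.6000 + 0.9·0.4000) ≈ 0.2941
After 'absent': P(species A) = 0.75·0.2941 / (0.75·0.2941 + 0.1·0.7059) ≈ 0.7576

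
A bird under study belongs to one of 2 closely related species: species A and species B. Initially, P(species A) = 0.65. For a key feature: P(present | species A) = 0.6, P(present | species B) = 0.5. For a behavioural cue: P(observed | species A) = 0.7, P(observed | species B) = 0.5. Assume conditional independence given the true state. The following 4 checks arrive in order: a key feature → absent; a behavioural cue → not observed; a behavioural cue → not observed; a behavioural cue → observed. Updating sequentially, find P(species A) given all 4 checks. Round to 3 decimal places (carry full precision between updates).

0.428

After a key feature='absent': P(species A) = 0.4·0.6500 / (0.4·0.6500 + 0.5·0.3500) ≈ 0.5977
After a behavioural cue='not observed': P(species A) = 0.3·0.5977 / (0.3·0.5977 + 0.5·0.4023) ≈ 0.4713
After a behavioural cue='not observed': P(species A) = 0.3·0.4713 / (0.3·0.4713 + 0.5·0.5287) ≈ 0.3485
After a behavioural cue='observed': P(species A) = 0.7·0.3485 / (0.7·0.3485 + 0.5·0.6515) ≈ 0.4282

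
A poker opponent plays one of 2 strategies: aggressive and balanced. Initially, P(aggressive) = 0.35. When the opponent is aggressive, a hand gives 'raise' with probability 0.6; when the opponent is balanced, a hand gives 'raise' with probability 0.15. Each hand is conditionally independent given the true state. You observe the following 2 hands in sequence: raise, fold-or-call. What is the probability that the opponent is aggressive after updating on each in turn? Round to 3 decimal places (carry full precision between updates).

0.503

After 'raise': P(aggressive) = 0.6·0.3500 / (0.6·0.3500 + 0.15·0.6500) ≈ 0.6829
After 'fold-or-call': P(aggressive) = 0.4·0.6829 / (0.4·0.6829 + 0.85·0.3171) ≈ 0.5034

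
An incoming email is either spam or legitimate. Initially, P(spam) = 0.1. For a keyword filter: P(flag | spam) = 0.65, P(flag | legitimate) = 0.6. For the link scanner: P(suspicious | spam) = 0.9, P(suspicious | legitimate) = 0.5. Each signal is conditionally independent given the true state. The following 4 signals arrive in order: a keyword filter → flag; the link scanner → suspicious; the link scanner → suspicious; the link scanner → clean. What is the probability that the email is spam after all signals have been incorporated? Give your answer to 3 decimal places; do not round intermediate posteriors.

Each posterior becomes the prior for the next update.
After a keyword filter='flag': P(spam) = 0.65·0.1000 / (0.65·0.1000 + 0.6·0.9000) ≈ 0.1074
After the link scanner='suspicious': P(spam) = 0.9·0.1074 / (0.9·0.1074 + 0.5·0.8926) ≈ 0.1781
After the link scanner='suspicious': P(spam) = 0.9·0.1781 / (0.9·0.1781 + 0.5·0.8219) ≈ 0.2806
After the link scanner='clean': P(spam) = 0.1·0.2806 / (0.1·0.2806 + 0.5·0.7194) ≈ 0.0724

0.072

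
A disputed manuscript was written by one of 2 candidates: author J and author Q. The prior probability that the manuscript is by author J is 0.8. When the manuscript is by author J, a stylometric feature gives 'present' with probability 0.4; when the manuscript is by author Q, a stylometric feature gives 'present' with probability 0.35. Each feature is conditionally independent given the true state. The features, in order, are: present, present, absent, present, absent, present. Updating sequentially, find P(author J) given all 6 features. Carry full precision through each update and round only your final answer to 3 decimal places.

0.853

After 'present': P(author J) = 0.4·0.8000 / (0.4·0.8000 + 0.35·0.2000) ≈ 0.8205
After 'present': P(author J) = 0.4·0.8205 / (0.4·0.8205 + 0.35·0.1795) ≈ 0.8393
After 'absent': P(author J) = 0.6·0.8393 / (0.6·0.8393 + 0.65·0.1607) ≈ 0.8283
After 'present': P(author J) = 0.4·0.8283 / (0.4·0.8283 + 0.35·0.1717) ≈ 0.8464
After 'absent': P(author J) = 0.6·0.8464 / (0.6·0.8464 + 0.65·0.1536) ≈ 0.8357
After 'present': P(author J) = 0.4·0.8357 / (0.4·0.8357 + 0.35·0.1643) ≈ 0.8533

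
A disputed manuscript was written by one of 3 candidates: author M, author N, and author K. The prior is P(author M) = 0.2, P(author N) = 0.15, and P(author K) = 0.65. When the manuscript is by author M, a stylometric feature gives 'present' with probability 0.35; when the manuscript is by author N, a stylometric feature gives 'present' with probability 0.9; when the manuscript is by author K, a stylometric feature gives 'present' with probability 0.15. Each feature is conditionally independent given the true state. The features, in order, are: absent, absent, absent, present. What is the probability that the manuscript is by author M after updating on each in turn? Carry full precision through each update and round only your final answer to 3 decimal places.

Each posterior becomes the prior for the next update.
After 'absent': normaliser = 0.65·0.2000 + 0.1·0.1500 + 0.85·0.6500; P(author M) ≈ 0.1864, P(author N) ≈ 0.0215, P(author K) ≈ 0.7921
After 'absent': normaliser = 0.65·0.1864 + 0.1·0.0215 + 0.85·0.7921; P(author M) ≈ 0.1521, P(author N) ≈ 0.0027, P(author K) ≈ 0.8452
After 'absent': normaliser = 0.65·0.1521 + 0.1·0.0027 + 0.85·0.8452; P(author M) ≈ 0.1209, P(author N) ≈ 0.0003, P(author K) ≈ 0.8788
After 'present': normaliser = 0.35·0.1209 + 0.9·0.0003 + 0.15·0.8788; P(author M) ≈ 0.2426, P(author N) ≈ 0.0017, P(author K) ≈ 0.7557

0.243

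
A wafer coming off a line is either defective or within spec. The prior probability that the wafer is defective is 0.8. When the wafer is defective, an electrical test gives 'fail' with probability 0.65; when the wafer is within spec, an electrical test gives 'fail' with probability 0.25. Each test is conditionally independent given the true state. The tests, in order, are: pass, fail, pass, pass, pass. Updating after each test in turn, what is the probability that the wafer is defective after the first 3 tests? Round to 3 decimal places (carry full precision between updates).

Apply Bayes' rule sequentially, carrying P(defective) forward.
After 'pass': P(defective) = 0.35·0.8000 / (0.35·0.8000 + 0.75·0.2000) ≈ 0.6512
After 'fail': P(defective) = 0.65·0.6512 / (0.65·0.6512 + 0.25·0.3488) ≈ 0.8292
After 'pass': P(defective) = 0.35·0.8292 / (0.35·0.8292 + 0.75·0.1708) ≈ 0.6937

0.694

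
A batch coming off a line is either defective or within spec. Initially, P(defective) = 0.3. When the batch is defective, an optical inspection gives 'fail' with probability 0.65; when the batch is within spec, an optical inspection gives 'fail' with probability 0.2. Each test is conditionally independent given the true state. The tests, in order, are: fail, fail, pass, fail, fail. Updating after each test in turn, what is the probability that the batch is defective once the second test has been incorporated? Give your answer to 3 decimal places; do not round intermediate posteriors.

0.819

After 'fail': P(defective) = 0.65·0.3000 / (0.65·0.3000 + 0.2·0.7000) ≈ 0.5821
After 'fail': P(defective) = 0.65·0.5821 / (0.65·0.5821 + 0.2·0.4179) ≈ 0.8191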